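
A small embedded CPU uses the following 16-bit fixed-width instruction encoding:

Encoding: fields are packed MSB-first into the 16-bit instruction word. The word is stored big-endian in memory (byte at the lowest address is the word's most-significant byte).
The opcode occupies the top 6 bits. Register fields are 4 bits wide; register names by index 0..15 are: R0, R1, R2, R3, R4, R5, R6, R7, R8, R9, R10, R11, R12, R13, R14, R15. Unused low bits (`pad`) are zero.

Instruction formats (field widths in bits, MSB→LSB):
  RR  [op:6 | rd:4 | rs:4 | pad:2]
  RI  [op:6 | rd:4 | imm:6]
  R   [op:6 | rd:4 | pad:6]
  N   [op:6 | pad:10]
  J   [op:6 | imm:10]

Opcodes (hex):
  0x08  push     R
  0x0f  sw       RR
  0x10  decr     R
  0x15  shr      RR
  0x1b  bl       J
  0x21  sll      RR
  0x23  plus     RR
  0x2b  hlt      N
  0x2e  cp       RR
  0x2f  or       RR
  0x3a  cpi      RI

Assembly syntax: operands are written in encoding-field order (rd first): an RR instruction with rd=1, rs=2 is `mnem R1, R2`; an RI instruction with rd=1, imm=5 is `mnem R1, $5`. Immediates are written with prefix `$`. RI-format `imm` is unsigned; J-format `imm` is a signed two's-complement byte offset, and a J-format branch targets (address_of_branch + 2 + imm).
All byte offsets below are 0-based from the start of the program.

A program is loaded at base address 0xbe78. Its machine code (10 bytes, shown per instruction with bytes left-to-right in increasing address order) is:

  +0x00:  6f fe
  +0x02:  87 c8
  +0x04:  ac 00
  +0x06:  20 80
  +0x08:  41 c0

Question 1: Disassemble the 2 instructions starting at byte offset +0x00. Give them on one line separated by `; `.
off 0x00: read 6f fe as big → 0x6ffe
  top 6b → 0x1b → bl [J]
  imm@[9:0]=0x3fe (s10→-2) ⇒ $-2
off 0x02: read 87 c8 as big → 0x87c8
  top 6b → 0x21 → sll [RR]
  rd@[9:6]=0xf ⇒ R15
  rs@[5:2]=0x2 ⇒ R2

bl $-2; sll R15, R2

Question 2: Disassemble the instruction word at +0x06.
push R2

[06] 20 80 → 0x2080
  opcode bits[15:10]=0x8: push/R
  rd@[9:6]=0x2 ⇒ R2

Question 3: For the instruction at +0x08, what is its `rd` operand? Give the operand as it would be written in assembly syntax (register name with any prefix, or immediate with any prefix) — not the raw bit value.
R7

off 0x08: read 41 c0 as big → 0x41c0
  opcode bits[15:10]=0x10: decr/R
  [9:6] rd=7 = R7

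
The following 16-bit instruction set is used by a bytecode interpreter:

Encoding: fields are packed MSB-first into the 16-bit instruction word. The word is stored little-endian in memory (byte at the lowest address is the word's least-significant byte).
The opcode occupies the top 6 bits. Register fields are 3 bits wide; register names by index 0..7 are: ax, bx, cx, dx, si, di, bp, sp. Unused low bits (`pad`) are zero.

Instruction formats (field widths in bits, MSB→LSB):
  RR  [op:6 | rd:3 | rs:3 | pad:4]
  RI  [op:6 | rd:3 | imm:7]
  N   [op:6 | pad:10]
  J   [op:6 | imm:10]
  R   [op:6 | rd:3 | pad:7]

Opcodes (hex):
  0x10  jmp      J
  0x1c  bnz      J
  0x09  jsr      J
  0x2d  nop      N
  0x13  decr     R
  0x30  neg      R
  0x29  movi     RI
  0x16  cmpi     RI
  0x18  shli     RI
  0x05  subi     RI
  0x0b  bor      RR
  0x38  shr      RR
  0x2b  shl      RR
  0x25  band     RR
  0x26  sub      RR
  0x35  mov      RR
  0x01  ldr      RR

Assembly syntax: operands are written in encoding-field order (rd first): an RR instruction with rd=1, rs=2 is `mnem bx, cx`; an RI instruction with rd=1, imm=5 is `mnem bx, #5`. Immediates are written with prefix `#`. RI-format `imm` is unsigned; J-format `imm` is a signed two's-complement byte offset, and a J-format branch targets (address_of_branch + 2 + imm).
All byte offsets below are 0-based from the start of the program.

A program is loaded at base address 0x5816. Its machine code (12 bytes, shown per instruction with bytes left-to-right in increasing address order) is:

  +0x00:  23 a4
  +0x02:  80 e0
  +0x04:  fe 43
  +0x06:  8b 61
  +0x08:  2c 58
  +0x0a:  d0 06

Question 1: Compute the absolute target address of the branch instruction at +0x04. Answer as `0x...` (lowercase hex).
@+04  little-endian(fe 43) = 0x43fe
  opcode bits[15:10]=0x10: jmp/J
  [9:0] imm=1022 (s10→-2) = #-2
  target = base 0x5816 + off 0x04 + 2 + imm -2 = 0x581a

0x581a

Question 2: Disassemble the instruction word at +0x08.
cmpi ax, #44

off 0x08: read 2c 58 as little → 0x582c
  opcode bits[15:10]=0x16: cmpi/RI
  rd@[9:7]=0x0 ⇒ ax
  imm@[6:0]=0x2c ⇒ #44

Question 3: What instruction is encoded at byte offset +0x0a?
ldr di, di

+0x0a: d0 06 ⇒ word 0x06d0 (little)
  top 6b → 0x1 → ldr [RR]
  rd: (w>>7)&0x7=0x5 → di
  rs: (w>>4)&0x7=0x5 → di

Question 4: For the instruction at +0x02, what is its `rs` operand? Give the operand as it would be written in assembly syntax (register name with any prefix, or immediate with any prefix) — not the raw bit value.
[02] 80 e0 → 0xe080
  top 6b → 0x38 → shr [RR]
  rd: (w>>7)&0x7=0x1 → bx
  rs: (w>>4)&0x7=0x0 → ax

ax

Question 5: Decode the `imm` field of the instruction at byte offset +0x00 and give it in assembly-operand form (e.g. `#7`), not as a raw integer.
@+00  little-endian(23 a4) = 0xa423
  opcode bits[15:10]=0x29: movi/RI
  rd: (w>>7)&0x7=0x0 → ax
  imm: (w>>0)&0x7f=0x23 → #35

#35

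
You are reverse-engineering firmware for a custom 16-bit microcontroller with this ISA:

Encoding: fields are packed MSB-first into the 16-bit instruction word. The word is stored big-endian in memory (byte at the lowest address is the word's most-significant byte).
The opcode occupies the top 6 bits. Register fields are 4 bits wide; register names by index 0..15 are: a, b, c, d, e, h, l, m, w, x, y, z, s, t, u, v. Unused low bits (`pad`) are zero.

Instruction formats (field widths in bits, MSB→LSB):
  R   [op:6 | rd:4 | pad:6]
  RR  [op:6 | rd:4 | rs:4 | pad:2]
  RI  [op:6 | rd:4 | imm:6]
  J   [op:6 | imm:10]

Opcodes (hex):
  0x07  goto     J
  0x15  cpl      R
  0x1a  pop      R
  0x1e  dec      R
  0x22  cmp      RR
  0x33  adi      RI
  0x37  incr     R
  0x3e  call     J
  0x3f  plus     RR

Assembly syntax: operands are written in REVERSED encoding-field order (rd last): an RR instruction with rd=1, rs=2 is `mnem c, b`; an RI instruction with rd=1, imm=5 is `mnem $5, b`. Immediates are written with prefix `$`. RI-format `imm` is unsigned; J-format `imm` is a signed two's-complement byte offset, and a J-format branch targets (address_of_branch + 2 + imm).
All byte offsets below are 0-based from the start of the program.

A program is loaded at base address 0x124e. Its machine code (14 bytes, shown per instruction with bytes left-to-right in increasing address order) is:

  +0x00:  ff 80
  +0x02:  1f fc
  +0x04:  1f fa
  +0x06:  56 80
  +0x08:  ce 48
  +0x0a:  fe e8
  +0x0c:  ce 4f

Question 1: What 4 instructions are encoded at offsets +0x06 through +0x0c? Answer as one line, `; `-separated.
cpl y; adi $8, x; plus y, z; adi $15, x

+0x06: 56 80 ⇒ word 0x5680 (big)
  opcode bits[15:10]=0x15: cpl/R
  [9:6] rd=10 = y
+0x08: ce 48 ⇒ word 0xce48 (big)
  opcode bits[15:10]=0x33: adi/RI
  [9:6] rd=9 = x
  [5:0] imm=8 = $8
+0x0a: fe e8 ⇒ word 0xfee8 (big)
  opcode bits[15:10]=0x3f: plus/RR
  [9:6] rd=11 = z
  [5:2] rs=10 = y
+0x0c: ce 4f ⇒ word 0xce4f (big)
  opcode bits[15:10]=0x33: adi/RI
  [9:6] rd=9 = x
  [5:0] imm=15 = $15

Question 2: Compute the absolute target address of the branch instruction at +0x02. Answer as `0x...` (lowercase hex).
0x124e

@+02  big-endian(1f fc) = 0x1ffc
  op=0x1ffc>>10=0x7 ⇒ goto (J)
  [9:0] imm=1020 (s10→-4) = $-4
  target = base 0x124e + off 0x02 + 2 + imm -4 = 0x124e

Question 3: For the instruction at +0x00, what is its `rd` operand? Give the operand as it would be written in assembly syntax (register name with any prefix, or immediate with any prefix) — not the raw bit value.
u

[00] ff 80 → 0xff80
  opcode bits[15:10]=0x3f: plus/RR
  rd@[9:6]=0xe ⇒ u
  rs@[5:2]=0x0 ⇒ a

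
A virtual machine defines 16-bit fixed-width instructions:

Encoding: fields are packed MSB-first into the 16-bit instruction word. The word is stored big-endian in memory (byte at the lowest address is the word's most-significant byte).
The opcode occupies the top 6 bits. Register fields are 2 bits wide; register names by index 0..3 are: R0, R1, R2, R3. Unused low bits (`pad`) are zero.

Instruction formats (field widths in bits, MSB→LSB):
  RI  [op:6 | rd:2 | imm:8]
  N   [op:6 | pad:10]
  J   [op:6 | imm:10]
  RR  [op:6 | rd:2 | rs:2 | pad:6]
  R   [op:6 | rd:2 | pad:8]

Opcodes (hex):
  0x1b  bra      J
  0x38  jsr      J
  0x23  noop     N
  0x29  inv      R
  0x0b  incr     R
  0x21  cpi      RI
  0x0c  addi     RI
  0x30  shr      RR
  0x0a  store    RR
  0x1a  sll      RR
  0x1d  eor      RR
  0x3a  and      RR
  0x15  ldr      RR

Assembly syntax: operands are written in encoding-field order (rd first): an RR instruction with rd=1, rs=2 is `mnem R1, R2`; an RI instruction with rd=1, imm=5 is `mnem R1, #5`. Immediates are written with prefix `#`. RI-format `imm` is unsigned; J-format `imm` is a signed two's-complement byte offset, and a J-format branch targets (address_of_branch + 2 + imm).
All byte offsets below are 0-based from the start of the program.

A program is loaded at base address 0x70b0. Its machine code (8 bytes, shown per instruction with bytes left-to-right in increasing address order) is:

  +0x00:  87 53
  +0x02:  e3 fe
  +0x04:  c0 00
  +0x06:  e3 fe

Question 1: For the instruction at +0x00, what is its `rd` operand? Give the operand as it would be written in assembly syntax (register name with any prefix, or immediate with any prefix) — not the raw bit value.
R3

@+00  big-endian(87 53) = 0x8753
  opcode bits[15:10]=0x21: cpi/RI
  rd: (w>>8)&0x3=0x3 → R3
  imm: (w>>0)&0xff=0x53 → #83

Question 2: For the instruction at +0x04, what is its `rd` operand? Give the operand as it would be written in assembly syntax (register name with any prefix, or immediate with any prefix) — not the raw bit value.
[04] c0 00 → 0xc000
  opcode bits[15:10]=0x30: shr/RR
  rd@[9:8]=0x0 ⇒ R0
  rs@[7:6]=0x0 ⇒ R0

R0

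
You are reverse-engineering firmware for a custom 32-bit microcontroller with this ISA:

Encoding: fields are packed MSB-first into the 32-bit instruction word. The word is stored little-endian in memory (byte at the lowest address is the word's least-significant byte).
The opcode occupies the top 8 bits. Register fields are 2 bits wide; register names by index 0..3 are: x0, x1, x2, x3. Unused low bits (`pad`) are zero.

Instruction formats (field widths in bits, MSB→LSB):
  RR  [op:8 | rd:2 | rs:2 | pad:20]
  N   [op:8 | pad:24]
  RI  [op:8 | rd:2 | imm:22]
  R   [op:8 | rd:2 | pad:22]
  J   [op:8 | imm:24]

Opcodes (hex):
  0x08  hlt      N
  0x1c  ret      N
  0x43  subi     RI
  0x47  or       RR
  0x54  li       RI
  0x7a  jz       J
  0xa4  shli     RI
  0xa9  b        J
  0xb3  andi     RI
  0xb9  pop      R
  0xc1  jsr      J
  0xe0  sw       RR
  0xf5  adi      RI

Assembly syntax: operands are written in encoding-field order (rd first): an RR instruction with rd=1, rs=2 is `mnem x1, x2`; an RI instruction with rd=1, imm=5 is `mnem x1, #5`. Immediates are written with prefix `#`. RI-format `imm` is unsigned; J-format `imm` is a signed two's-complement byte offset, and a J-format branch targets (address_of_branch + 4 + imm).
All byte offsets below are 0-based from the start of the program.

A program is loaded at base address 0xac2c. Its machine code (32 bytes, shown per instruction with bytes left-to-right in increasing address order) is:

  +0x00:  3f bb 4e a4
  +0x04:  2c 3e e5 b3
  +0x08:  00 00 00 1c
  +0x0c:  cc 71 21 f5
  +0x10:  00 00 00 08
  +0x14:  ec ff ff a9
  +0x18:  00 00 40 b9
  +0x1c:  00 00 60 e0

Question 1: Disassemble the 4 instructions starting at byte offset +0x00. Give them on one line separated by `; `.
shli x1, #965439; andi x3, #2440748; ret; adi x0, #2191820

[00] 3f bb 4e a4 → 0xa44ebb3f
  top 8b → 0xa4 → shli [RI]
  [23:22] rd=1 = x1
  [21:0] imm=965439 = #965439
[04] 2c 3e e5 b3 → 0xb3e53e2c
  top 8b → 0xb3 → andi [RI]
  [23:22] rd=3 = x3
  [21:0] imm=2440748 = #2440748
[08] 00 00 00 1c → 0x1c000000
  top 8b → 0x1c → ret [N]
[0c] cc 71 21 f5 → 0xf52171cc
  top 8b → 0xf5 → adi [RI]
  [23:22] rd=0 = x0
  [21:0] imm=2191820 = #2191820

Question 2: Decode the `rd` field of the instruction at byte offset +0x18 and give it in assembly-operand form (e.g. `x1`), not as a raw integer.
off 0x18: read 00 00 40 b9 as little → 0xb9400000
  top 8b → 0xb9 → pop [R]
  [23:22] rd=1 = x1

x1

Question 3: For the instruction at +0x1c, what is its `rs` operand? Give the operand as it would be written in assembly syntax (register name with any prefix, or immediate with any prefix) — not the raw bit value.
+0x1c: 00 00 60 e0 ⇒ word 0xe0600000 (little)
  opcode bits[31:24]=0xe0: sw/RR
  rd@[23:22]=0x1 ⇒ x1
  rs@[21:20]=0x2 ⇒ x2

x2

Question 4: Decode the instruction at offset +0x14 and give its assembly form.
@+14  little-endian(ec ff ff a9) = 0xa9ffffec
  opcode bits[31:24]=0xa9: b/J
  imm: (w>>0)&0xffffff=0xffffec (s24→-20) → #-20

b #-20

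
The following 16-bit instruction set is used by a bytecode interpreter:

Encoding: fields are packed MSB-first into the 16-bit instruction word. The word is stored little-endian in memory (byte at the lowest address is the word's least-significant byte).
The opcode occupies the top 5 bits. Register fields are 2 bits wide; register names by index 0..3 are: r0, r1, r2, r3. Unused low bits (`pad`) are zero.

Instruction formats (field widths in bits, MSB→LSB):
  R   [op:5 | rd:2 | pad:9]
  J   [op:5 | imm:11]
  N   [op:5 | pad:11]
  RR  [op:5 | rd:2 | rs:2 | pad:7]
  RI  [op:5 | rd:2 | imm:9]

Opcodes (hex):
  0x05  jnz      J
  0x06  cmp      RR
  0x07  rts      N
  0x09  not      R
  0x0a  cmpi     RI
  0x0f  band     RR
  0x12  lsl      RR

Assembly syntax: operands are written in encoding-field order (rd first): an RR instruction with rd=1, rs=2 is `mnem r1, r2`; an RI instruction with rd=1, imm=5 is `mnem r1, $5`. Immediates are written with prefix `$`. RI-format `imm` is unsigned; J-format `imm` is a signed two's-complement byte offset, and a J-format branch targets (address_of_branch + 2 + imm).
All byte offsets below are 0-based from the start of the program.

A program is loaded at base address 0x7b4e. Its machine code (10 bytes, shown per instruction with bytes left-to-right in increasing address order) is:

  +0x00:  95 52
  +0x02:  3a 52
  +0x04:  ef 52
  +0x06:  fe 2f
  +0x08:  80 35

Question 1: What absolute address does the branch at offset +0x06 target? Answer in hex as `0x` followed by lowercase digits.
0x7b54

@+06  little-endian(fe 2f) = 0x2ffe
  opcode bits[15:11]=0x5: jnz/J
  [10:0] imm=2046 (s11→-2) = $-2
  target = base 0x7b4e + off 0x06 + 2 + imm -2 = 0x7b54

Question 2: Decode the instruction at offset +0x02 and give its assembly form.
cmpi r1, $58

@+02  little-endian(3a 52) = 0x523a
  opcode bits[15:11]=0xa: cmpi/RI
  rd: (w>>9)&0x3=0x1 → r1
  imm: (w>>0)&0x1ff=0x3a → $58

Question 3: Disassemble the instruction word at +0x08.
[08] 80 35 → 0x3580
  top 5b → 0x6 → cmp [RR]
  rd: (w>>9)&0x3=0x2 → r2
  rs: (w>>7)&0x3=0x3 → r3

cmp r2, r3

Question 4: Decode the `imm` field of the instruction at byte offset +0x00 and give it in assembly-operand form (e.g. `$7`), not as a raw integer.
@+00  little-endian(95 52) = 0x5295
  op=0x5295>>11=0xa ⇒ cmpi (RI)
  [10:9] rd=1 = r1
  [8:0] imm=149 = $149

$149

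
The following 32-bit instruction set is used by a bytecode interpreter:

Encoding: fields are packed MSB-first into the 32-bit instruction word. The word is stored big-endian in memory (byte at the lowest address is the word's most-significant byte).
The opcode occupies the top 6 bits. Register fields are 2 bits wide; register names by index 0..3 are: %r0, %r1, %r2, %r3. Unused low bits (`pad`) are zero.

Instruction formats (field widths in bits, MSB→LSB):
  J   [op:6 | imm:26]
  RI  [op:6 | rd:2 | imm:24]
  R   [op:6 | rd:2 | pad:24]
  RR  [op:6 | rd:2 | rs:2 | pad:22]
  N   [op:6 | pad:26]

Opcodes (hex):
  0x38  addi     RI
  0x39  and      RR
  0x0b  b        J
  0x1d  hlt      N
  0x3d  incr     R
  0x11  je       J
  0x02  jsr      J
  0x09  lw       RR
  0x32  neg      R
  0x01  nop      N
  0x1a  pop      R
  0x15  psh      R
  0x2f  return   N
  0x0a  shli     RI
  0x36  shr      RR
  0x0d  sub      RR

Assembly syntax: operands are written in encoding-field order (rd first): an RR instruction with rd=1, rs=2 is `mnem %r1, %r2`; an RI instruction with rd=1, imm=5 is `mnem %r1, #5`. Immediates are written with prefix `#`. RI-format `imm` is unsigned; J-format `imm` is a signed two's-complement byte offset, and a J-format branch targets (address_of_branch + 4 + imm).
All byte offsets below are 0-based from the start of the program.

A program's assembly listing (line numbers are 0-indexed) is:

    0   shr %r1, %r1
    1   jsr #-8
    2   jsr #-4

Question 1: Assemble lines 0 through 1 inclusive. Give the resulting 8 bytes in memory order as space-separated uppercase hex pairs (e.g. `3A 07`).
line 0 (shr): pack op=0x36:6|rd=1:2|rs=1:2|pad=0:22 = 0xd9400000; big→ d9 40 00 00
line 1 (jsr): pack op=0x2:6|imm=-8:26 = 0x0bfffff8; big→ 0b ff ff f8

D9 40 00 00 0B FF FF F8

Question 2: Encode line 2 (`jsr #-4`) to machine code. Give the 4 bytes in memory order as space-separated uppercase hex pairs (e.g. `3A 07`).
L2: jsr op=0x2:6|imm=-4:26 ⇒ 0x0bfffffc ⇒ big 0b ff ff fc

0B FF FF FC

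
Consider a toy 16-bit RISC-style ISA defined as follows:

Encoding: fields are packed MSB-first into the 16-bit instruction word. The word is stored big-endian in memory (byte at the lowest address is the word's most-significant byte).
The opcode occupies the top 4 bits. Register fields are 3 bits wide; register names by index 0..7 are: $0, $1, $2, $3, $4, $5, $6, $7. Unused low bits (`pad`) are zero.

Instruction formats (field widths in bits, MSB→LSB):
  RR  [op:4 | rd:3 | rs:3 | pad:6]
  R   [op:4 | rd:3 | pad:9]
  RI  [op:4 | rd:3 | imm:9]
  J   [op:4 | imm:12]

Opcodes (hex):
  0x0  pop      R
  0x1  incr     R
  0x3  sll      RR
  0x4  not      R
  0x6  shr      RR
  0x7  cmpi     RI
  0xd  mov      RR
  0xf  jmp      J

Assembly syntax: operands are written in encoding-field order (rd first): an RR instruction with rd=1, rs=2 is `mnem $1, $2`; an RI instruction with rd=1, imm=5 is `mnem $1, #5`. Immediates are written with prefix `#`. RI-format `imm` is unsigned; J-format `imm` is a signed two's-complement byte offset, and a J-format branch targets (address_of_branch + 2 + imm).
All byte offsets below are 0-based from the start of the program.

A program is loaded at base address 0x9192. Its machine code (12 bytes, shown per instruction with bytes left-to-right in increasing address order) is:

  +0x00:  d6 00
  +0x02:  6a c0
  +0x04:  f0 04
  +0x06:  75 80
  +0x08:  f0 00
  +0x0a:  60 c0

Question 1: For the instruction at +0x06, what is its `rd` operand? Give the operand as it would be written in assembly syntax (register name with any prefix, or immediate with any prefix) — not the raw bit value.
@+06  big-endian(75 80) = 0x7580
  opcode bits[15:12]=0x7: cmpi/RI
  rd: (w>>9)&0x7=0x2 → $2
  imm: (w>>0)&0x1ff=0x180 → #384

$2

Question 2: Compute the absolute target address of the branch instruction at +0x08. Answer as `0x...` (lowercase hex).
off 0x08: read f0 00 as big → 0xf000
  opcode bits[15:12]=0xf: jmp/J
  imm@[11:0]=0x0 ⇒ #0
  target = base 0x9192 + off 0x08 + 2 + imm 0 = 0x919c

0x919c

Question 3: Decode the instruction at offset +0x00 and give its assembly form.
mov $3, $0

@+00  big-endian(d6 00) = 0xd600
  op=0xd600>>12=0xd ⇒ mov (RR)
  rd: (w>>9)&0x7=0x3 → $3
  rs: (w>>6)&0x7=0x0 → $0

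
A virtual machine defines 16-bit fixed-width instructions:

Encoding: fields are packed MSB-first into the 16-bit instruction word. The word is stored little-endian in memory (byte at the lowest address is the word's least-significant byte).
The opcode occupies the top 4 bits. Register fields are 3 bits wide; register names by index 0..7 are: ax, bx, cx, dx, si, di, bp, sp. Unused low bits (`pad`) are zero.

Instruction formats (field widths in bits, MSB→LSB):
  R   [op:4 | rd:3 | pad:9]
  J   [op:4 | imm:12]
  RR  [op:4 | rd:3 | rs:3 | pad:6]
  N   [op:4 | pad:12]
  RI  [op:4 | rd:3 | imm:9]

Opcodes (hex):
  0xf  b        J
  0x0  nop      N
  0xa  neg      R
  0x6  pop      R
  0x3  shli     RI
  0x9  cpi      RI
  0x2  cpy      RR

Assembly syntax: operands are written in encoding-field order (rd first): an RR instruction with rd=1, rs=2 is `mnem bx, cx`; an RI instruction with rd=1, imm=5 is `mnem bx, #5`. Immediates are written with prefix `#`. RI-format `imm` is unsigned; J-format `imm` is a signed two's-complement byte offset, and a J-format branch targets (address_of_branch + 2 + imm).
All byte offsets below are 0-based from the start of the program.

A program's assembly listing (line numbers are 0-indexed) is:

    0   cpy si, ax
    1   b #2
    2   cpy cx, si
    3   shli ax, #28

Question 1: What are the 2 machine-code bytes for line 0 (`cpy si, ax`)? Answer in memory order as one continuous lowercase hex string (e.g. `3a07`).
line 0 (cpy): pack op=0x2:4|rd=4:3|rs=0:3|pad=0:6 = 0x2800; little→ 00 28

0028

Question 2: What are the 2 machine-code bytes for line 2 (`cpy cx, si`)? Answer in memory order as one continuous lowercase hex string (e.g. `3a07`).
0025

L2: cpy op=0x2:4|rd=2:3|rs=4:3|pad=0:6 ⇒ 0x2500 ⇒ little 00 25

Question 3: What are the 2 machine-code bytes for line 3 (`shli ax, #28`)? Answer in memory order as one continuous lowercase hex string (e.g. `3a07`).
L3: shli op=0x3:4|rd=0:3|imm=28:9 ⇒ 0x301c ⇒ little 1c 30

1c30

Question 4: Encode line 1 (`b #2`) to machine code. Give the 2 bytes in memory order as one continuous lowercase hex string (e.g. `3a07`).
L1: b op=0xf:4|imm=2:12 ⇒ 0xf002 ⇒ little 02 f0

02f0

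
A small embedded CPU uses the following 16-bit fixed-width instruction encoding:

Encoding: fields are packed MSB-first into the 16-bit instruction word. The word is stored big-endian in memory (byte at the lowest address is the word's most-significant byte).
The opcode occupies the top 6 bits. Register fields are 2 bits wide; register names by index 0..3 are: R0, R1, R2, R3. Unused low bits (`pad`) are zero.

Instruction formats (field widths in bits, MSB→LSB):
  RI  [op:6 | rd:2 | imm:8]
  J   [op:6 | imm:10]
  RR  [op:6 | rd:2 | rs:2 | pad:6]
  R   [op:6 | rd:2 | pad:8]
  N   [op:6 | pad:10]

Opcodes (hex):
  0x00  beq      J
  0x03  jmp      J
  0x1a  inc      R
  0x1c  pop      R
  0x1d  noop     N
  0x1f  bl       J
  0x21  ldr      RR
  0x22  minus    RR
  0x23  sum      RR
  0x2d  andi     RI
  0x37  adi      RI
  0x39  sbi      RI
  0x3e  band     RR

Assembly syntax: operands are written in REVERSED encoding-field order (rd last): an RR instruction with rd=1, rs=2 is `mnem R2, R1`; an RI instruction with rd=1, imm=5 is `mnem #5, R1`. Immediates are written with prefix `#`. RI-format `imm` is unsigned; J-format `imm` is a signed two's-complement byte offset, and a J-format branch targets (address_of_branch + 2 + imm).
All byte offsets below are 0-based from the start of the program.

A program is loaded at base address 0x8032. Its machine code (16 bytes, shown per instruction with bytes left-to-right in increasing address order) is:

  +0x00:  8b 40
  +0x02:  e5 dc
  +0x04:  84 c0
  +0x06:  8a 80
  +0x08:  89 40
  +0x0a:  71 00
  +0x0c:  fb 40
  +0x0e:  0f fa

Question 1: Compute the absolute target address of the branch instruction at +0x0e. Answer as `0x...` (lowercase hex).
0x803c

+0x0e: 0f fa ⇒ word 0x0ffa (big)
  op=0x0ffa>>10=0x3 ⇒ jmp (J)
  imm@[9:0]=0x3fa (s10→-6) ⇒ #-6
  target = base 0x8032 + off 0x0e + 2 + imm -6 = 0x803c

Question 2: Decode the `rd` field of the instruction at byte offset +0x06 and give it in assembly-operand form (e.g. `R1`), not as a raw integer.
R2

off 0x06: read 8a 80 as big → 0x8a80
  opcode bits[15:10]=0x22: minus/RR
  [9:8] rd=2 = R2
  [7:6] rs=2 = R2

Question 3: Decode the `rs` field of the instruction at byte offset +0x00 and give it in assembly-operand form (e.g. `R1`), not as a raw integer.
[00] 8b 40 → 0x8b40
  op=0x8b40>>10=0x22 ⇒ minus (RR)
  rd@[9:8]=0x3 ⇒ R3
  rs@[7:6]=0x1 ⇒ R1

R1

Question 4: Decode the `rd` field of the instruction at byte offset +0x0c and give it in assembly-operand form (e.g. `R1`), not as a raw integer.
R3

[0c] fb 40 → 0xfb40
  op=0xfb40>>10=0x3e ⇒ band (RR)
  rd: (w>>8)&0x3=0x3 → R3
  rs: (w>>6)&0x3=0x1 → R1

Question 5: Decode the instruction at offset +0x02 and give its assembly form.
@+02  big-endian(e5 dc) = 0xe5dc
  op=0xe5dc>>10=0x39 ⇒ sbi (RI)
  rd: (w>>8)&0x3=0x1 → R1
  imm: (w>>0)&0xff=0xdc → #220

sbi #220, R1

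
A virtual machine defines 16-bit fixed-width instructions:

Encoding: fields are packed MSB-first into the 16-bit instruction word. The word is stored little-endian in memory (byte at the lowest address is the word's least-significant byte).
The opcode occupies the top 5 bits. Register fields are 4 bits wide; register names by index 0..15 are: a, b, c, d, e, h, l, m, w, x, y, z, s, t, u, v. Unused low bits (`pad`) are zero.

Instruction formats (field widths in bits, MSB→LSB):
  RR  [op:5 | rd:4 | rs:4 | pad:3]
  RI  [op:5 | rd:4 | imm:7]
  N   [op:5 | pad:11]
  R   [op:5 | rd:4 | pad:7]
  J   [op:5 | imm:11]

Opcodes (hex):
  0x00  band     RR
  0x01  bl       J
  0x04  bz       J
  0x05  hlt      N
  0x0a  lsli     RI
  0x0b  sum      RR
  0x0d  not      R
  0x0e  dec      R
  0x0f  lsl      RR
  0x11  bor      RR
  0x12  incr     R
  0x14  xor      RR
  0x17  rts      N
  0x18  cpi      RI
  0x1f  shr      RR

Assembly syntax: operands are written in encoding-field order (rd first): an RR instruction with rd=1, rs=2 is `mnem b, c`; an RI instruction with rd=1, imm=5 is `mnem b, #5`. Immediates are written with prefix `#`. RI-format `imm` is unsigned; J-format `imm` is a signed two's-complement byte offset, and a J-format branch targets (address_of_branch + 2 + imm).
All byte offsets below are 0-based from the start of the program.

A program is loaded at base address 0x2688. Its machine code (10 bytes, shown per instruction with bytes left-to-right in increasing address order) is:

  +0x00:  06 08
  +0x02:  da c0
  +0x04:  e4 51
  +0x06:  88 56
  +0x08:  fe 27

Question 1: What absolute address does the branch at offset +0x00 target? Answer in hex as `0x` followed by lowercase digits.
@+00  little-endian(06 08) = 0x0806
  opcode bits[15:11]=0x1: bl/J
  imm: (w>>0)&0x7ff=0x6 → #6
  target = base 0x2688 + off 0x00 + 2 + imm 6 = 0x2690

0x2690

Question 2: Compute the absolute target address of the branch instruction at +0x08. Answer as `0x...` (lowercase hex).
0x2690

off 0x08: read fe 27 as little → 0x27fe
  op=0x27fe>>11=0x4 ⇒ bz (J)
  imm: (w>>0)&0x7ff=0x7fe (s11→-2) → #-2
  target = base 0x2688 + off 0x08 + 2 + imm -2 = 0x2690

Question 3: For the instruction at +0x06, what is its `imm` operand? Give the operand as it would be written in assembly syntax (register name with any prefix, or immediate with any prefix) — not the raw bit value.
[06] 88 56 → 0x5688
  top 5b → 0xa → lsli [RI]
  rd@[10:7]=0xd ⇒ t
  imm@[6:0]=0x8 ⇒ #8

#8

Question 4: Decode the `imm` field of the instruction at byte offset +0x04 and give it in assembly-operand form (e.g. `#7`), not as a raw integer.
@+04  little-endian(e4 51) = 0x51e4
  top 5b → 0xa → lsli [RI]
  rd: (w>>7)&0xf=0x3 → d
  imm: (w>>0)&0x7f=0x64 → #100

#100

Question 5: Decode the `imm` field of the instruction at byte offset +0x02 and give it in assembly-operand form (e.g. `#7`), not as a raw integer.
#90

off 0x02: read da c0 as little → 0xc0da
  op=0xc0da>>11=0x18 ⇒ cpi (RI)
  rd@[10:7]=0x1 ⇒ b
  imm@[6:0]=0x5a ⇒ #90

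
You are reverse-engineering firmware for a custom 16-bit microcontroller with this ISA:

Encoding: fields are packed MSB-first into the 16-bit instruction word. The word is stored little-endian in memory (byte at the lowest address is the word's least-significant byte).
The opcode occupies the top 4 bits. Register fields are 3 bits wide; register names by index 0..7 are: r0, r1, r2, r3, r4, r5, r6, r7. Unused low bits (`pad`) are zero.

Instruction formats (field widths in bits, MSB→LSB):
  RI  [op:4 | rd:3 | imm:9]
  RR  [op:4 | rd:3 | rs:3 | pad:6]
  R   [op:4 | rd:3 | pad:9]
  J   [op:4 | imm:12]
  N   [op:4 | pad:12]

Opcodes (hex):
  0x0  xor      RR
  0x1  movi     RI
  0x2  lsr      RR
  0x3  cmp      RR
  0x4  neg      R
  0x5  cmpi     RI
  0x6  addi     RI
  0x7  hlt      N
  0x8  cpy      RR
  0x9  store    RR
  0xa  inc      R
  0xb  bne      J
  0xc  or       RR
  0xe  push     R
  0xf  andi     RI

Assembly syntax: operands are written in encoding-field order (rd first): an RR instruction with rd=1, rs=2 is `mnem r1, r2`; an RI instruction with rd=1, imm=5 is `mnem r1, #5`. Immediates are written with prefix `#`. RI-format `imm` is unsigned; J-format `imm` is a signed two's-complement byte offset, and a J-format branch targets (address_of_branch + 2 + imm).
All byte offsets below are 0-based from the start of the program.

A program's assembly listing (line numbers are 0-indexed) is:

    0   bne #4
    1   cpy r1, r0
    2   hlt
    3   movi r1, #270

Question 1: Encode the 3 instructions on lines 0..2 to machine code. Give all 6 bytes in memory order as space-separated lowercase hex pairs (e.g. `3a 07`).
L0: bne op=0xb:4|imm=4:12 ⇒ 0xb004 ⇒ little 04 b0
L1: cpy op=0x8:4|rd=1:3|rs=0:3|pad=0:6 ⇒ 0x8200 ⇒ little 00 82
L2: hlt op=0x7:4|pad=0:12 ⇒ 0x7000 ⇒ little 00 70

04 b0 00 82 00 70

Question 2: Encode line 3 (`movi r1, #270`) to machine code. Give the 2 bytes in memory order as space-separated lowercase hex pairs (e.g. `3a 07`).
0e 13

L3: movi op=0x1:4|rd=1:3|imm=270:9 ⇒ 0x130e ⇒ little 0e 13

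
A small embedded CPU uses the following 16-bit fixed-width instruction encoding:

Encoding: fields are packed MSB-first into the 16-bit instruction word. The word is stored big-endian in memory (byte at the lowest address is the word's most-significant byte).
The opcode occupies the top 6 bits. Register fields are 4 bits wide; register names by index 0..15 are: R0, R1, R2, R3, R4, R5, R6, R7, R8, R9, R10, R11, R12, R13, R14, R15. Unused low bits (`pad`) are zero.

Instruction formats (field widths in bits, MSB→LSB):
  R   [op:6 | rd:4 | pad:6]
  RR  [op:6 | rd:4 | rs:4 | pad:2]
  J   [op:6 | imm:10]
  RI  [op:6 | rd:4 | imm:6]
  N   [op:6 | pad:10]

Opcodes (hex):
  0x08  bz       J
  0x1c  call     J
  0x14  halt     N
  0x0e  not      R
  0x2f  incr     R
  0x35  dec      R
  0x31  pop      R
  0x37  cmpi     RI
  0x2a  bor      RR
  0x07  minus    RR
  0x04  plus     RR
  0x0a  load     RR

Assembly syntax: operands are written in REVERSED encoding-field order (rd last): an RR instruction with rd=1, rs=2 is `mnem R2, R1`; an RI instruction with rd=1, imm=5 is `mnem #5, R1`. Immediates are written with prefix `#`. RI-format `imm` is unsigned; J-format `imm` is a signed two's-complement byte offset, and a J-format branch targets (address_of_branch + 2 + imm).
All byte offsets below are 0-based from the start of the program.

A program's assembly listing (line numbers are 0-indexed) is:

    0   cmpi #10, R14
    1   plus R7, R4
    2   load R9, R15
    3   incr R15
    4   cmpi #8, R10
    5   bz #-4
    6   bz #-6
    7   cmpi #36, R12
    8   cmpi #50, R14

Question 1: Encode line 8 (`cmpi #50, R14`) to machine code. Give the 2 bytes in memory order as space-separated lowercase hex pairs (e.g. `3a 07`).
df b2

line 8 (cmpi): pack op=0x37:6|rd=14:4|imm=50:6 = 0xdfb2; big→ df b2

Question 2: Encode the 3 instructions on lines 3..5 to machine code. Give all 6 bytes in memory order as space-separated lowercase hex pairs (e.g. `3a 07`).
bf c0 de 88 23 fc

3. incr fields op=0x2f:6|rd=15:4|pad=0:6 → word bfc0h → bf c0
4. cmpi fields op=0x37:6|rd=10:4|imm=8:6 → word de88h → de 88
5. bz fields op=0x8:6|imm=-4:10 → word 23fch → 23 fc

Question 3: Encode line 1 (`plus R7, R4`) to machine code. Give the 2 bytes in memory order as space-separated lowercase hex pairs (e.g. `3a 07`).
11 1c

1. plus fields op=0x4:6|rd=4:4|rs=7:4|pad=0:2 → word 111ch → 11 1c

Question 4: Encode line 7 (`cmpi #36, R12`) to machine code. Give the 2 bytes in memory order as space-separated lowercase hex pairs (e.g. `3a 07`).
df 24

L7: cmpi op=0x37:6|rd=12:4|imm=36:6 ⇒ 0xdf24 ⇒ big df 24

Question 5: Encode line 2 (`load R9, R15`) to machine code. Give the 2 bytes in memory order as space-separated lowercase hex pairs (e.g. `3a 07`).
L2: load op=0xa:6|rd=15:4|rs=9:4|pad=0:2 ⇒ 0x2be4 ⇒ big 2b e4

2b e4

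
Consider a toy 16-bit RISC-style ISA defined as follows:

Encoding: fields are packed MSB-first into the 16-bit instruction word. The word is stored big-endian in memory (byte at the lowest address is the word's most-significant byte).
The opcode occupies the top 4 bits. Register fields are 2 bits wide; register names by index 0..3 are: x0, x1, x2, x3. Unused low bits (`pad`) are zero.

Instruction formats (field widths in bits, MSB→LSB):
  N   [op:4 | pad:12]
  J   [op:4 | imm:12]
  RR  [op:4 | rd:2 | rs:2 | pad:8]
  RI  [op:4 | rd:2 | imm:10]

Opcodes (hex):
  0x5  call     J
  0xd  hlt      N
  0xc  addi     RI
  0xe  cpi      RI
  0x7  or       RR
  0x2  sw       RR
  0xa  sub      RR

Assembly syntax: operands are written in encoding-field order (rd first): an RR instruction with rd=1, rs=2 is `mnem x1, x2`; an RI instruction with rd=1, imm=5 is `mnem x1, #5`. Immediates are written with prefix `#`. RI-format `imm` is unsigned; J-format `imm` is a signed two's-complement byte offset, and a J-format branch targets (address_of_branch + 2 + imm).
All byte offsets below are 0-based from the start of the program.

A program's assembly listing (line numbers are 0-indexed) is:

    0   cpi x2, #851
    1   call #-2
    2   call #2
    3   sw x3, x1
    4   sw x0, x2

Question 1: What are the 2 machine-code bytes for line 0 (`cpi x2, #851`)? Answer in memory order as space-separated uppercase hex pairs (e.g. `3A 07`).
EB 53

0. cpi fields op=0xe:4|rd=2:2|imm=851:10 → word eb53h → eb 53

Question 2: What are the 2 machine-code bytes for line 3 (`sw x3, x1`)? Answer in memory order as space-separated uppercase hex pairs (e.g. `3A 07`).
L3: sw op=0x2:4|rd=3:2|rs=1:2|pad=0:8 ⇒ 0x2d00 ⇒ big 2d 00

2D 00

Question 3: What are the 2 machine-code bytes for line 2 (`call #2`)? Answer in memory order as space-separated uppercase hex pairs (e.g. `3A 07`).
line 2 (call): pack op=0x5:4|imm=2:12 = 0x5002; big→ 50 02

50 02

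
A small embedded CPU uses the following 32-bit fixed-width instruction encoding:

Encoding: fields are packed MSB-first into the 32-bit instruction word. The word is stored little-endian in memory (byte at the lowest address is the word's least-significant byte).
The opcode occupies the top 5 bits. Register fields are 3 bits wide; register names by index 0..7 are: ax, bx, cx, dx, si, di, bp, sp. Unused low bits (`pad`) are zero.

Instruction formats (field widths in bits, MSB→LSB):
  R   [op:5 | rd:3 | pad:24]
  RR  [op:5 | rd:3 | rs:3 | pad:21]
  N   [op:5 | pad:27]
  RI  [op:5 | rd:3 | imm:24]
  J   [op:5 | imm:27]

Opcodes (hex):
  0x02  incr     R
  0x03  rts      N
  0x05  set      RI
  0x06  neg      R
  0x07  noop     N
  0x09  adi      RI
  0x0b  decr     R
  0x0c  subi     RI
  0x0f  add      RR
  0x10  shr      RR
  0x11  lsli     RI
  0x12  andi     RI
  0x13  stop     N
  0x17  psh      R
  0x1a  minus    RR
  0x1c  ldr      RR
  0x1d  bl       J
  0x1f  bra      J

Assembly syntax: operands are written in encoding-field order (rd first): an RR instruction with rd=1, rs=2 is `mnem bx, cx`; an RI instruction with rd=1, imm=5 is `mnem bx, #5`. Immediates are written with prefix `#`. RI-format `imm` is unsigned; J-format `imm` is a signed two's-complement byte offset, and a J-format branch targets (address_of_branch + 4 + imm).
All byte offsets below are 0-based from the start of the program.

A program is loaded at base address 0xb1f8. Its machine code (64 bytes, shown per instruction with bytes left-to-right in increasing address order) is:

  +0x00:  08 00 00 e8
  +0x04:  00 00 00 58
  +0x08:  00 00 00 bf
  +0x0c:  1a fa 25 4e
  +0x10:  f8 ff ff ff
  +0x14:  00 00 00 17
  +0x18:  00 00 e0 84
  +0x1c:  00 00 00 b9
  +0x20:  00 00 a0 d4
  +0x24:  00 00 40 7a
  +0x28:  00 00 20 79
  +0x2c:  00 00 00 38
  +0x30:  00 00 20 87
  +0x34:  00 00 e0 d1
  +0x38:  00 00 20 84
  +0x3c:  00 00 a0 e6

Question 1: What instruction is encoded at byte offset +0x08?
psh sp

off 0x08: read 00 00 00 bf as little → 0xbf000000
  op=0xbf000000>>27=0x17 ⇒ psh (R)
  rd: (w>>24)&0x7=0x7 → sp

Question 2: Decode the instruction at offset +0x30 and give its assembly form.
shr sp, bx

@+30  little-endian(00 00 20 87) = 0x87200000
  top 5b → 0x10 → shr [RR]
  [26:24] rd=7 = sp
  [23:21] rs=1 = bx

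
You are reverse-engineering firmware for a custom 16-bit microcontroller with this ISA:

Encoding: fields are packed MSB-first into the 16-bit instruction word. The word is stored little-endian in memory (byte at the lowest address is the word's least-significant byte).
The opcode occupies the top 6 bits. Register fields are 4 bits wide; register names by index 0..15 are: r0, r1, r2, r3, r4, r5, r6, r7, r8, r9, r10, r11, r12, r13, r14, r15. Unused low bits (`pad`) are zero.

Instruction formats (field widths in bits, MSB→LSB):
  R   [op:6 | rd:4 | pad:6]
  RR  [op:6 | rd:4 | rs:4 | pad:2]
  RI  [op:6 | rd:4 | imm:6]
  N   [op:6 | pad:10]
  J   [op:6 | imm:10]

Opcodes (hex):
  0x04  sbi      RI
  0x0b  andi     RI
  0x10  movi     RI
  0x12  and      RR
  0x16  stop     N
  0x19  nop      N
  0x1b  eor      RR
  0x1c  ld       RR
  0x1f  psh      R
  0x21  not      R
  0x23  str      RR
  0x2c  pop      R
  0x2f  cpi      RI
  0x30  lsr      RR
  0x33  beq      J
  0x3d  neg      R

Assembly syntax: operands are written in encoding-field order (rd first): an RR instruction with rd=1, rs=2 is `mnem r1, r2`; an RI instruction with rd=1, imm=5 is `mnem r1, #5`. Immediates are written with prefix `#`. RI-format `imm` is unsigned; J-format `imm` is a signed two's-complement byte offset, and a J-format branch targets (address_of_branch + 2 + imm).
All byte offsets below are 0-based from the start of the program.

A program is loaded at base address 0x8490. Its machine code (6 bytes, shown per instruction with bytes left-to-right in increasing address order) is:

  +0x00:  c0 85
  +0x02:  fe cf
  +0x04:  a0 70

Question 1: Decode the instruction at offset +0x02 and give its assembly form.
off 0x02: read fe cf as little → 0xcffe
  opcode bits[15:10]=0x33: beq/J
  imm@[9:0]=0x3fe (s10→-2) ⇒ #-2

beq #-2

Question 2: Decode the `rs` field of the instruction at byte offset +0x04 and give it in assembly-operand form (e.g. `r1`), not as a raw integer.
+0x04: a0 70 ⇒ word 0x70a0 (little)
  op=0x70a0>>10=0x1c ⇒ ld (RR)
  [9:6] rd=2 = r2
  [5:2] rs=8 = r8

r8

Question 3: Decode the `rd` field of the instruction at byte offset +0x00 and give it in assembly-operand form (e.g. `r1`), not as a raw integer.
@+00  little-endian(c0 85) = 0x85c0
  opcode bits[15:10]=0x21: not/R
  rd: (w>>6)&0xf=0x7 → r7

r7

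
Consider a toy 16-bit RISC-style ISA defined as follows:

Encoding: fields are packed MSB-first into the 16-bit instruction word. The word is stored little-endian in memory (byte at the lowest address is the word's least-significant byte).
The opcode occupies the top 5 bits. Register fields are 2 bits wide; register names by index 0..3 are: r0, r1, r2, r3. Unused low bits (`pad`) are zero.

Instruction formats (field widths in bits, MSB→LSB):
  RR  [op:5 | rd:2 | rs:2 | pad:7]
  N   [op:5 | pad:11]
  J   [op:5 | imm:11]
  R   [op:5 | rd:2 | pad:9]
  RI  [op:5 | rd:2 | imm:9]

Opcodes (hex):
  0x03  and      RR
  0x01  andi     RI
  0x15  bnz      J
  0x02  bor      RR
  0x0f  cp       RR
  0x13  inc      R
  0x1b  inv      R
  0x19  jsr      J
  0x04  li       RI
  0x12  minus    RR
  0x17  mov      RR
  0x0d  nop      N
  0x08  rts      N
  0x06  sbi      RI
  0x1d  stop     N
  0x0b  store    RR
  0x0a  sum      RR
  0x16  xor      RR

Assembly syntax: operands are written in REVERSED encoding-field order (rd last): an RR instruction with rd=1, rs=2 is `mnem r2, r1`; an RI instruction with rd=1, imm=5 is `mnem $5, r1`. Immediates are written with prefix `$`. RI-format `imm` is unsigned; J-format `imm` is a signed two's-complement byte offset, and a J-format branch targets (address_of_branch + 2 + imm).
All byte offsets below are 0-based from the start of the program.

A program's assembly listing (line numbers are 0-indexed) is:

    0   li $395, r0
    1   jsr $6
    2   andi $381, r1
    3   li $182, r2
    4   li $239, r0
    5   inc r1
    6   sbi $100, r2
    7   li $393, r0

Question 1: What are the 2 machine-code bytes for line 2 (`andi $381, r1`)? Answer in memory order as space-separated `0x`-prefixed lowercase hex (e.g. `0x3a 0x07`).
0x7d 0x0b

line 2 (andi): pack op=0x1:5|rd=1:2|imm=381:9 = 0x0b7d; little→ 7d 0b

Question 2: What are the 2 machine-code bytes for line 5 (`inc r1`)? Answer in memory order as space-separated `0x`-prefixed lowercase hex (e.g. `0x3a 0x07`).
0x00 0x9a

L5: inc op=0x13:5|rd=1:2|pad=0:9 ⇒ 0x9a00 ⇒ little 00 9a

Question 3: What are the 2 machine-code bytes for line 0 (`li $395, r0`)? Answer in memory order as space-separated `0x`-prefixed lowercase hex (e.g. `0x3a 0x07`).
0x8b 0x21

line 0 (li): pack op=0x4:5|rd=0:2|imm=395:9 = 0x218b; little→ 8b 21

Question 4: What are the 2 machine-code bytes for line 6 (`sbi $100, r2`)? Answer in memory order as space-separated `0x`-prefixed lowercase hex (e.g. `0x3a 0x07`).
L6: sbi op=0x6:5|rd=2:2|imm=100:9 ⇒ 0x3464 ⇒ little 64 34

0x64 0x34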